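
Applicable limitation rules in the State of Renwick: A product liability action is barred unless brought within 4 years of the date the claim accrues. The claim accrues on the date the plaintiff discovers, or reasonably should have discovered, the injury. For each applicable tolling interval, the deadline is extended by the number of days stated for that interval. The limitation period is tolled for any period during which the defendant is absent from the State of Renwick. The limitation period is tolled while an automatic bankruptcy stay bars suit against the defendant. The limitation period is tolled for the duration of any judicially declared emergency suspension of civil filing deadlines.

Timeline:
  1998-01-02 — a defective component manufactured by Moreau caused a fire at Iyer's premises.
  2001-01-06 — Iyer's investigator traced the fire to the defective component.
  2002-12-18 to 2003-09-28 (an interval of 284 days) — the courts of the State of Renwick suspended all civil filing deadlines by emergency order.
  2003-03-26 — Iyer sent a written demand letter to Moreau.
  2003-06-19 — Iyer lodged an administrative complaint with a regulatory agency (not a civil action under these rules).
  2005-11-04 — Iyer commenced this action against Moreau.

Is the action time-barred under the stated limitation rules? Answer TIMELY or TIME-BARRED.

TIME-BARRED

Accrual is tied to discovery, so the period began on 2001-01-06 rather than on 1998-01-02 when the act occurred.
Adding the 4 years base period to 2001-01-06 gives a deadline of 2005-01-06, before any tolling.
The period was tolled for 284 days by the emergency suspension of filing deadlines (2002-12-18 to 2003-09-28), pushing the deadline to 2005-10-17.
Nothing else in the chronology tolls or restarts the period.
Filing on 2005-11-04 missed the 2005-10-17 deadline — the action is time-barred.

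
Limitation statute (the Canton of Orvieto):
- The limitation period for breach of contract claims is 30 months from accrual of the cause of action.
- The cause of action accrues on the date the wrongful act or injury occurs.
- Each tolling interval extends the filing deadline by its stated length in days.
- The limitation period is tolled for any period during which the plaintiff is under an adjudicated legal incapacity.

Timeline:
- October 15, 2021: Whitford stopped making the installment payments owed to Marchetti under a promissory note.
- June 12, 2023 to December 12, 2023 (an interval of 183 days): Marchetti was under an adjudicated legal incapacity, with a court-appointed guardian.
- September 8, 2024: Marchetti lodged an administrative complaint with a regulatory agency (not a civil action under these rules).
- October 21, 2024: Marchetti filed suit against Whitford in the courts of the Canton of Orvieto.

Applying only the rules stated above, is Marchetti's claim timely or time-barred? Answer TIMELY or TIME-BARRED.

The limitation period began to run on October 15, 2021.
30 months from October 15, 2021 is April 15, 2024.
The plaintiff's legal incapacity from June 12, 2023 to December 12, 2023 tolled the period for 183 days, extending the deadline to October 15, 2024.
None of the other events listed affects the running of the period under the stated rules.
The October 21, 2024 filing falls after the October 15, 2024 deadline; the claim is time-barred.

TIME-BARRED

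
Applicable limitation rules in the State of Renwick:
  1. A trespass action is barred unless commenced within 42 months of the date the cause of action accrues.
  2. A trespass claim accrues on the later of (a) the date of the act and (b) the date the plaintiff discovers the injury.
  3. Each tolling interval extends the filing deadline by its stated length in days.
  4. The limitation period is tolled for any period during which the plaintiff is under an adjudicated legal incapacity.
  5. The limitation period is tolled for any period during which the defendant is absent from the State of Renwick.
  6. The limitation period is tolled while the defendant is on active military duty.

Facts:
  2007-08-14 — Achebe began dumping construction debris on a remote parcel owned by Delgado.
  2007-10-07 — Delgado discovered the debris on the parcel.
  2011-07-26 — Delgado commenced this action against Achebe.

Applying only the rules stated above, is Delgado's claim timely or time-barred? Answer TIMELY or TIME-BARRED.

Taking the later of the act (2007-08-14) and discovery (2007-10-07), the claim accrued on 2007-10-07.
The untolled deadline — 42 months after 2007-10-07 — is 2011-04-07.
Filing on 2011-07-26 missed the 2011-04-07 deadline — the action is time-barred.

TIME-BARRED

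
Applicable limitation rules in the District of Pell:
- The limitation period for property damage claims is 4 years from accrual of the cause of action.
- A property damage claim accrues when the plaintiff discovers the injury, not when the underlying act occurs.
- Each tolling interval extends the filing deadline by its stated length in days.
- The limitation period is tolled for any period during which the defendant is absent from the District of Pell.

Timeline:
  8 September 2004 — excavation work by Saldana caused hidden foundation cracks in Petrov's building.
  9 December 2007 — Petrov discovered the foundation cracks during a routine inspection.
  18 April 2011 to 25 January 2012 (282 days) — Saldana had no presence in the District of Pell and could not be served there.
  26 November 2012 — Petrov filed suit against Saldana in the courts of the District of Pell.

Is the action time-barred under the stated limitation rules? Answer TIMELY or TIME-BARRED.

The claim did not accrue until Petrov discovered the injury on 9 December 2007; the 8 September 2004 act date does not start the clock under the stated rule.
The untolled deadline — 4 years after 9 December 2007 — is 9 December 2011.
The period was tolled for 282 days by the defendant's absence from the jurisdiction (18 April 2011 to 25 January 2012), pushing the deadline to 16 September 2012.
Petrov filed on 26 November 2012, after the 16 September 2012 deadline, so the action is time-barred.

TIME-BARRED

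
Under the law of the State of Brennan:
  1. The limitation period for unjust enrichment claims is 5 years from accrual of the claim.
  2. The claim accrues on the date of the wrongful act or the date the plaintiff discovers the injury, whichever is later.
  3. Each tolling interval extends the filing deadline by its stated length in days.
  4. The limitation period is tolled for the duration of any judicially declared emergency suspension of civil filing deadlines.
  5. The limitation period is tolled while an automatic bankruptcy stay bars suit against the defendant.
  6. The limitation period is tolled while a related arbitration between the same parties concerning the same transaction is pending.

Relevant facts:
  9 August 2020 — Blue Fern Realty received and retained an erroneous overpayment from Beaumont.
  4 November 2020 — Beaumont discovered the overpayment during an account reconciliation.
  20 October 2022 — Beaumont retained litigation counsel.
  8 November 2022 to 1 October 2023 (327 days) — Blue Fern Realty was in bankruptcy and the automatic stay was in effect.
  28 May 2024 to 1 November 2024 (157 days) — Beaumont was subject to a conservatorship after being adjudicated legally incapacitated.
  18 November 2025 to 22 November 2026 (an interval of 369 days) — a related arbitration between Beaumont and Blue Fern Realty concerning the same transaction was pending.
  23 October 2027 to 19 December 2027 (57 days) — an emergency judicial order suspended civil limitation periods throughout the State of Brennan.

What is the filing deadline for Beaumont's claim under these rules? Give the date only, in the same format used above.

1 October 2027

Because discovery on 4 November 2020 post-dates the 9 August 2020 act, accrual under the later-of rule falls on 4 November 2020.
The untolled deadline — 5 years after 4 November 2020 — is 4 November 2025.
The automatic bankruptcy stay from 8 November 2022 to 1 October 2023 tolled the period for 327 days, extending the deadline to 27 September 2026.
Because the pending related arbitration ran from 18 November 2025 to 22 November 2026, the deadline is extended by 369 days to 1 October 2027.
By the time the emergency suspension of filing deadlines began on 23 October 2027, the limitation period had already expired on 1 October 2027; that interval cannot revive it.
No stated provision tolls the period for the plaintiff's incapacity, so the interval from 28 May 2024 to 1 November 2024 has no effect on the deadline.
The other events in the timeline have no effect on the limitation period under the stated rules.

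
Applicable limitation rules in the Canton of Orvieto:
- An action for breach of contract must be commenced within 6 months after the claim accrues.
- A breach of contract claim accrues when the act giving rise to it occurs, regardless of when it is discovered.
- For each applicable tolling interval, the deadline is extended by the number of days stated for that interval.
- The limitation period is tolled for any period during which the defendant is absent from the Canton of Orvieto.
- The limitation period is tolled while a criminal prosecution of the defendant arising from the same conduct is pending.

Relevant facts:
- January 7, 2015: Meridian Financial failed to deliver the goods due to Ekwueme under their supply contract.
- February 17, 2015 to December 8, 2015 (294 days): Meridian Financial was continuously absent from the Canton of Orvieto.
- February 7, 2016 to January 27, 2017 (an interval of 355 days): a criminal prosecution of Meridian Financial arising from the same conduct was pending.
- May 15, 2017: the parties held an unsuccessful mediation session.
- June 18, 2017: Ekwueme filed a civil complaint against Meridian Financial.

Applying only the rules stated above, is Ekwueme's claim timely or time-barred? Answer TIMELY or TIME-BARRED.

The claim accrued on January 7, 2015, when the wrongful act occurred.
The untolled deadline — 6 months after January 7, 2015 — is July 7, 2015.
The period was tolled for 294 days by the defendant's absence from the jurisdiction (February 17, 2015 to December 8, 2015), pushing the deadline to April 26, 2016.
The pending criminal prosecution from February 7, 2016 to January 27, 2017 tolled the period for 355 days, extending the deadline to April 16, 2017.
Nothing else in the chronology tolls or restarts the period.
Ekwueme filed on June 18, 2017, after the April 16, 2017 deadline, so the action is time-barred.

TIME-BARRED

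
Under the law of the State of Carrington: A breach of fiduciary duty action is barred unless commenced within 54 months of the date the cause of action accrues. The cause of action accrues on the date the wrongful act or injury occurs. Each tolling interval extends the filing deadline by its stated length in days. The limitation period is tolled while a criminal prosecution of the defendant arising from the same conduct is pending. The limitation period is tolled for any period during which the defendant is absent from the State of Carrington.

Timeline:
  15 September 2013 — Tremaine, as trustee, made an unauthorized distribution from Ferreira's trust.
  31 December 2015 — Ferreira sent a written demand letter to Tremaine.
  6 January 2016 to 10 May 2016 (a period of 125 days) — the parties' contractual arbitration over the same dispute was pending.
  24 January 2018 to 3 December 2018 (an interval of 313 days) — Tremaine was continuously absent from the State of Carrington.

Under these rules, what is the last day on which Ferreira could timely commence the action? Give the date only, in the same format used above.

22 January 2019

The limitation period began to run on 15 September 2013.
The untolled deadline — 54 months after 15 September 2013 — is 15 March 2018.
Because the defendant's absence from the jurisdiction ran from 24 January 2018 to 3 December 2018, the deadline is extended by 313 days to 22 January 2019.
Although a pending arbitration ran from 6 January 2016 to 10 May 2016, the stated rules do not make that a tolling event, so it is disregarded.
None of the other events listed affects the running of the period under the stated rules.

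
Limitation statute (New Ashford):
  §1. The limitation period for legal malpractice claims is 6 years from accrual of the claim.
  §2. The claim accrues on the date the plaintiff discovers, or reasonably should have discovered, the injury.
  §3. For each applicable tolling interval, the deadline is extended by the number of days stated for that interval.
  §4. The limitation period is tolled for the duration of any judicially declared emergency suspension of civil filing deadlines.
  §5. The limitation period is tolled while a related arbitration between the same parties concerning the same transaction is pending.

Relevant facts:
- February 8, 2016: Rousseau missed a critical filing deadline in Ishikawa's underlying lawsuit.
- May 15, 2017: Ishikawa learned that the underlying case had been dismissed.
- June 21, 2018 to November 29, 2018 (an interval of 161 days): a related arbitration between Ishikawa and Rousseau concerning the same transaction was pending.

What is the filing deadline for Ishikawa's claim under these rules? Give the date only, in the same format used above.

The claim did not accrue until Ishikawa discovered the injury on May 15, 2017; the February 8, 2016 act date does not start the clock under the stated rule.
Adding the 6 years base period to May 15, 2017 gives a deadline of May 15, 2023, before any tolling.
Because the pending related arbitration ran from June 21, 2018 to November 29, 2018, the deadline is extended by 161 days to October 23, 2023.

October 23, 2023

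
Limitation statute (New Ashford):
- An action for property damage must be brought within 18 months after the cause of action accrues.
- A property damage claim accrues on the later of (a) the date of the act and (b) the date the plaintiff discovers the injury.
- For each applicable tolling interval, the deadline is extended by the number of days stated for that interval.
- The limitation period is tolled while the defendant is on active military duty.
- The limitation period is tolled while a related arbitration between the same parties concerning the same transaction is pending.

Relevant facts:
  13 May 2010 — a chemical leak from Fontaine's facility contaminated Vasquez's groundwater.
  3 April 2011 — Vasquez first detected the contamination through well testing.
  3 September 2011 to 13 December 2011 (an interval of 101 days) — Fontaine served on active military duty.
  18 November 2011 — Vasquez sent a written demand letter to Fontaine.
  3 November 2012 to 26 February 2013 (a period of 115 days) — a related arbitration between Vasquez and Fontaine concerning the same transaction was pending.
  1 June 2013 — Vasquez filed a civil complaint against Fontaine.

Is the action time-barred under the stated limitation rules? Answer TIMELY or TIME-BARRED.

Taking the later of the act (13 May 2010) and discovery (3 April 2011), the claim accrued on 3 April 2011.
The untolled deadline — 18 months after 3 April 2011 — is 3 October 2012.
The defendant's active military service from 3 September 2011 to 13 December 2011 tolled the period for 101 days, extending the deadline to 12 January 2013.
The period was tolled for 115 days by the pending related arbitration (3 November 2012 to 26 February 2013), pushing the deadline to 7 May 2013.
The other events in the timeline have no effect on the limitation period under the stated rules.
Vasquez filed on 1 June 2013, after the 7 May 2013 deadline, so the action is time-barred.

TIME-BARRED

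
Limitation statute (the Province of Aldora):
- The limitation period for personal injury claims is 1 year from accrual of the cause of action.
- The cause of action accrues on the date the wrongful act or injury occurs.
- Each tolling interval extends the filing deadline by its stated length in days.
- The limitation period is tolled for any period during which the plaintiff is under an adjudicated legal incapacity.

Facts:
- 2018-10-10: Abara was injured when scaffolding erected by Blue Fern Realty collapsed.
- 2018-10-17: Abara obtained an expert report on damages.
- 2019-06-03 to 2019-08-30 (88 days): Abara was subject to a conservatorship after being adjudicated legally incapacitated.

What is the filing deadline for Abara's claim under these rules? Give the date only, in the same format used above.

2020-01-06

The limitation period began to run on 2018-10-10.
Adding the 1 year base period to 2018-10-10 gives a deadline of 2019-10-10, before any tolling.
Because the plaintiff's legal incapacity ran from 2019-06-03 to 2019-08-30, the deadline is extended by 88 days to 2020-01-06.
None of the other events listed affects the running of the period under the stated rules.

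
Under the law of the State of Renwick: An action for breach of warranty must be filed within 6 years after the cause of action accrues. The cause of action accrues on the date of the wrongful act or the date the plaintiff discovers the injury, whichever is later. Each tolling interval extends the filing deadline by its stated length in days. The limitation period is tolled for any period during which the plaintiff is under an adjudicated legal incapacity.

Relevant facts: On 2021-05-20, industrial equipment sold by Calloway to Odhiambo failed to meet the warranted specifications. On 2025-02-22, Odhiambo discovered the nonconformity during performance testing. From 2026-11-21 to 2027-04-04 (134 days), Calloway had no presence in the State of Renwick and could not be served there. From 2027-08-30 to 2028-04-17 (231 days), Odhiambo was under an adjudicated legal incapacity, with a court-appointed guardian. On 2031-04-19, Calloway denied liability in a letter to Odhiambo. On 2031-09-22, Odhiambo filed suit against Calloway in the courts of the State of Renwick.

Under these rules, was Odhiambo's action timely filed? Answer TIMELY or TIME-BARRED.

Taking the later of the act (2021-05-20) and discovery (2025-02-22), the claim accrued on 2025-02-22.
Adding the 6 years base period to 2025-02-22 gives a deadline of 2031-02-22, before any tolling.
The period was tolled for 231 days by the plaintiff's legal incapacity (2027-08-30 to 2028-04-17), pushing the deadline to 2031-10-11.
No stated provision tolls the period for the defendant's absence, so the interval from 2026-11-21 to 2027-04-04 has no effect on the deadline.
Nothing else in the chronology tolls or restarts the period.
Filing on 2031-09-22 beat the 2031-10-11 deadline — the action is timely.

TIMELY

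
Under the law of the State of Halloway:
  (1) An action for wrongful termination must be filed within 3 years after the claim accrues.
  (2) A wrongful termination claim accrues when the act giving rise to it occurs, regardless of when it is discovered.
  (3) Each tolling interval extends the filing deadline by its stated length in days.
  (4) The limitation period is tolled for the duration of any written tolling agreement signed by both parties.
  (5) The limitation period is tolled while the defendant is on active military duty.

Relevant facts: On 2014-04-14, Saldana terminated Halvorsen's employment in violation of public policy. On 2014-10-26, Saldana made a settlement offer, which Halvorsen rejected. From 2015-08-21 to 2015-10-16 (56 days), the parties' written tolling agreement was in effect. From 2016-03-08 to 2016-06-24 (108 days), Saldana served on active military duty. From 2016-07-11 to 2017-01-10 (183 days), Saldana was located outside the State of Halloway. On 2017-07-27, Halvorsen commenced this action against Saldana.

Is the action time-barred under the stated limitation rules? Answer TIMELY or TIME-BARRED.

The limitation period began to run on 2014-04-14.
The untolled deadline — 3 years after 2014-04-14 — is 2017-04-14.
The written tolling agreement from 2015-08-21 to 2015-10-16 tolled the period for 56 days, extending the deadline to 2017-06-09.
The defendant's active military service from 2016-03-08 to 2016-06-24 tolled the period for 108 days, extending the deadline to 2017-09-25.
No stated provision tolls the period for the defendant's absence, so the interval from 2016-07-11 to 2017-01-10 has no effect on the deadline.
None of the other events listed affects the running of the period under the stated rules.
Halvorsen filed on 2017-07-27, before the 2017-09-25 deadline, so the action is timely.

TIMELY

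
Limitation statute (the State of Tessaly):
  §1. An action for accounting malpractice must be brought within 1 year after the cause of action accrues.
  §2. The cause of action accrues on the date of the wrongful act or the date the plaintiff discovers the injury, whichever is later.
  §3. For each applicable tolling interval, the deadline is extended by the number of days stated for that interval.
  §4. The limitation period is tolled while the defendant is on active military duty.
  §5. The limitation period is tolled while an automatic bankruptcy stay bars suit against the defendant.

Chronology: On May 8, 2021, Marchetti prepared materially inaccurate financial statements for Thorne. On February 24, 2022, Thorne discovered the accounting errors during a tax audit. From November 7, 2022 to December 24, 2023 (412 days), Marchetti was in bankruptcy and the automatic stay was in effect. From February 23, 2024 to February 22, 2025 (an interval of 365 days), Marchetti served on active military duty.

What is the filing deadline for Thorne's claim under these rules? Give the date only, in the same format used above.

Because discovery on February 24, 2022 post-dates the May 8, 2021 act, accrual under the later-of rule falls on February 24, 2022.
The untolled deadline — 1 year after February 24, 2022 — is February 24, 2023.
The automatic bankruptcy stay from November 7, 2022 to December 24, 2023 tolled the period for 412 days, extending the deadline to April 11, 2024.
Because the defendant's active military service ran from February 23, 2024 to February 22, 2025, the deadline is extended by 365 days to April 11, 2025.

April 11, 2025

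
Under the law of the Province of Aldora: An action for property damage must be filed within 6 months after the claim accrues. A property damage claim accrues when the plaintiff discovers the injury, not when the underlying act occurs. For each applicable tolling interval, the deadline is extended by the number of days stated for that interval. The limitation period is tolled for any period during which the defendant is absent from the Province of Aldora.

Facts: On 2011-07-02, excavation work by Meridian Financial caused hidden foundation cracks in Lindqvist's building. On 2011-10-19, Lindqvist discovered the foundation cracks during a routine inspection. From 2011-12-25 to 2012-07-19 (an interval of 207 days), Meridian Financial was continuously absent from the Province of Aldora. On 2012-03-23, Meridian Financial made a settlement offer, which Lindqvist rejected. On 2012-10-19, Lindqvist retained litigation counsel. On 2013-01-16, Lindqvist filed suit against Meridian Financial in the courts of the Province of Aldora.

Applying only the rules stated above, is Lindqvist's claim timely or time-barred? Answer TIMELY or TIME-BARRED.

TIME-BARRED

The claim did not accrue until Lindqvist discovered the injury on 2011-10-19; the 2011-07-02 act date does not start the clock under the stated rule.
Adding the 6 months base period to 2011-10-19 gives a deadline of 2012-04-19, before any tolling.
Because the defendant's absence from the jurisdiction ran from 2011-12-25 to 2012-07-19, the deadline is extended by 207 days to 2012-11-12.
The other events in the timeline have no effect on the limitation period under the stated rules.
The 2013-01-16 filing falls after the 2012-11-12 deadline; the claim is time-barred.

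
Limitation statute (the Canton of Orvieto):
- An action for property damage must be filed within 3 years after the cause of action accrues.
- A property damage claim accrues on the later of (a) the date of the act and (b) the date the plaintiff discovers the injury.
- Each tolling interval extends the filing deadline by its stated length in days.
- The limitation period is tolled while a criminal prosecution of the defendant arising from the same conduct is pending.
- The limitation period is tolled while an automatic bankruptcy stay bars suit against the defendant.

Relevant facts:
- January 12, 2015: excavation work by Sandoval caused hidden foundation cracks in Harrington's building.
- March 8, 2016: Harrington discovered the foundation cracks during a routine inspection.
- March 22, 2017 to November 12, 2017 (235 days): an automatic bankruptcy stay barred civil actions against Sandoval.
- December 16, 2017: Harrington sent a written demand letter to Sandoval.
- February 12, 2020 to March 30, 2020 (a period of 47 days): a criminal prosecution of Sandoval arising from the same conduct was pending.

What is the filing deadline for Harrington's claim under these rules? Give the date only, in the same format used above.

October 29, 2019

Taking the later of the act (January 12, 2015) and discovery (March 8, 2016), the claim accrued on March 8, 2016.
Adding the 3 years base period to March 8, 2016 gives a deadline of March 8, 2019, before any tolling.
The automatic bankruptcy stay from March 22, 2017 to November 12, 2017 tolled the period for 235 days, extending the deadline to October 29, 2019.
The pending criminal prosecution starting February 12, 2020 came too late — the period had run on October 29, 2019 — and so does not extend the deadline.
Nothing else in the chronology tolls or restarts the period.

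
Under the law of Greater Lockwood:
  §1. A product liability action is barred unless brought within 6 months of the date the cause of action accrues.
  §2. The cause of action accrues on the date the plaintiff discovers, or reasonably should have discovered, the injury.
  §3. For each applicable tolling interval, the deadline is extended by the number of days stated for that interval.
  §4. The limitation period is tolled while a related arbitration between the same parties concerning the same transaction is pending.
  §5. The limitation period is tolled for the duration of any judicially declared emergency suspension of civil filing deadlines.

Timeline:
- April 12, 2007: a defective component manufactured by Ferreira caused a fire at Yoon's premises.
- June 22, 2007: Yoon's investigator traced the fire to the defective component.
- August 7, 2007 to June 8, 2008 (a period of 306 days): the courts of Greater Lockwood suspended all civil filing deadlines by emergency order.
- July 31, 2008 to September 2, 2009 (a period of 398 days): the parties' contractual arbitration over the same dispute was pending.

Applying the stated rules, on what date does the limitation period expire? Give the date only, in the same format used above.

November 25, 2009

The claim did not accrue until Yoon discovered the injury on June 22, 2007; the April 12, 2007 act date does not start the clock under the stated rule.
The untolled deadline — 6 months after June 22, 2007 — is December 22, 2007.
The emergency suspension of filing deadlines from August 7, 2007 to June 8, 2008 tolled the period for 306 days, extending the deadline to October 23, 2008.
The period was tolled for 398 days by the pending related arbitration (July 31, 2008 to September 2, 2009), pushing the deadline to November 25, 2009.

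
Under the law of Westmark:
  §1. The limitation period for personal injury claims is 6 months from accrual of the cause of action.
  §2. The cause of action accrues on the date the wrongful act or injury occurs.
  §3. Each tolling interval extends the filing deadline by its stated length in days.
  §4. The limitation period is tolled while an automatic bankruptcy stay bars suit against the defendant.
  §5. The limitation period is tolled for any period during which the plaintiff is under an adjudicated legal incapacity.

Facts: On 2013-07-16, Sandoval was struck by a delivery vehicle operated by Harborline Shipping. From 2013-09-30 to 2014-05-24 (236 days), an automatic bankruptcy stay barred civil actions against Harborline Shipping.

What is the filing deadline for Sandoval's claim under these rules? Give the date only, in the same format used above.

2014-09-09

The claim accrued on 2013-07-16, when the wrongful act occurred.
Adding the 6 months base period to 2013-07-16 gives a deadline of 2014-01-16, before any tolling.
The period was tolled for 236 days by the automatic bankruptcy stay (2013-09-30 to 2014-05-24), pushing the deadline to 2014-09-09.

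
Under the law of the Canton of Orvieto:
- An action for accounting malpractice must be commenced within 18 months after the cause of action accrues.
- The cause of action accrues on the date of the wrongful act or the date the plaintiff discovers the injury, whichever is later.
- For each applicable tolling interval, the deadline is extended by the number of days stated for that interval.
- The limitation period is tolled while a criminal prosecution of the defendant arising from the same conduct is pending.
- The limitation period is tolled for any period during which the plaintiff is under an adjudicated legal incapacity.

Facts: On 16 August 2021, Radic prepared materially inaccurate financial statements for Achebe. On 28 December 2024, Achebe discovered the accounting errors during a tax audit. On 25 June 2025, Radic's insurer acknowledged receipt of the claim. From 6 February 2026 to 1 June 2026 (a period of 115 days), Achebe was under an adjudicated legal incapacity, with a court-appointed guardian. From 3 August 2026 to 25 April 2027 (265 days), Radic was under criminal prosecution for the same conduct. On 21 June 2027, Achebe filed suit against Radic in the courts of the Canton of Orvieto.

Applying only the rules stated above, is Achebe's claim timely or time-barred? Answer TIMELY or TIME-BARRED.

The claim accrued on 28 December 2024 — the later of the 16 August 2021 act and the 28 December 2024 discovery.
The untolled deadline — 18 months after 28 December 2024 — is 28 June 2026.
The plaintiff's legal incapacity from 6 February 2026 to 1 June 2026 tolled the period for 115 days, extending the deadline to 21 October 2026.
The period was tolled for 265 days by the pending criminal prosecution (3 August 2026 to 25 April 2027), pushing the deadline to 13 July 2027.
None of the other events listed affects the running of the period under the stated rules.
The 21 June 2027 filing precedes the 13 July 2027 deadline; the claim is timely.

TIMELY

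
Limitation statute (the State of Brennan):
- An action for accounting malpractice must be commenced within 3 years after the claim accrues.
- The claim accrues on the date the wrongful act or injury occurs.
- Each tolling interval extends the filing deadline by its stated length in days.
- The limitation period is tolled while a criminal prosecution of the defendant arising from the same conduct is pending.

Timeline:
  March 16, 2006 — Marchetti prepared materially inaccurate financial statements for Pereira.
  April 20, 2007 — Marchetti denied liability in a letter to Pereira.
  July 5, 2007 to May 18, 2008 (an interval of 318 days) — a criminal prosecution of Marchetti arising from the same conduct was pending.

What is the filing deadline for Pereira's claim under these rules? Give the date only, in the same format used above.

The claim accrued on March 16, 2006, when the wrongful act occurred.
3 years from March 16, 2006 is March 16, 2009.
Because the pending criminal prosecution ran from July 5, 2007 to May 18, 2008, the deadline is extended by 318 days to January 28, 2010.
None of the other events listed affects the running of the period under the stated rules.

January 28, 2010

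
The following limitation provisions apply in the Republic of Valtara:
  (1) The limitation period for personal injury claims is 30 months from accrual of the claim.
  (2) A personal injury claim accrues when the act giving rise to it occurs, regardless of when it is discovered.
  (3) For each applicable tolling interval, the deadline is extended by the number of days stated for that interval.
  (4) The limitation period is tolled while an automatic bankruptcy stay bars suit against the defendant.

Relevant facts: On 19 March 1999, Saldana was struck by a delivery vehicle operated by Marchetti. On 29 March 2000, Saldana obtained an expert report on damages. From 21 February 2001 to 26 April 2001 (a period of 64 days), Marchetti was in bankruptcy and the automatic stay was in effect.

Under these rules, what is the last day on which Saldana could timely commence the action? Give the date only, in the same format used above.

22 November 2001

The limitation period began to run on 19 March 1999.
30 months from 19 March 1999 is 19 September 2001.
Because the automatic bankruptcy stay ran from 21 February 2001 to 26 April 2001, the deadline is extended by 64 days to 22 November 2001.
Nothing else in the chronology tolls or restarts the period.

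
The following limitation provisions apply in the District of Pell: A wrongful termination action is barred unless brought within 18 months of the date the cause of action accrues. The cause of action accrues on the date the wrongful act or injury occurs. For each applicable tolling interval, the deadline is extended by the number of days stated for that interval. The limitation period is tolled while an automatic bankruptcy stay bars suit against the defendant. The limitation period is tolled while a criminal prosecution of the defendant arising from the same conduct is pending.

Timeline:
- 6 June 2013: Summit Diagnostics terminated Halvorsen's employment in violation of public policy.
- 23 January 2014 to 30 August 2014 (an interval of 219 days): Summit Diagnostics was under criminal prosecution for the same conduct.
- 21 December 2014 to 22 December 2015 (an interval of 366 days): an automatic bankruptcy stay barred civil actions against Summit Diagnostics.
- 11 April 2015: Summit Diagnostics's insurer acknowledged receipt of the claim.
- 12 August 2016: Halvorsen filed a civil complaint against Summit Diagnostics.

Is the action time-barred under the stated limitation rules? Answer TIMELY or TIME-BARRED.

The limitation period began to run on 6 June 2013.
18 months from 6 June 2013 is 6 December 2014.
Because the pending criminal prosecution ran from 23 January 2014 to 30 August 2014, the deadline is extended by 219 days to 13 July 2015.
Because the automatic bankruptcy stay ran from 21 December 2014 to 22 December 2015, the deadline is extended by 366 days to 13 July 2016.
Nothing else in the chronology tolls or restarts the period.
The 12 August 2016 filing falls after the 13 July 2016 deadline; the claim is time-barred.

TIME-BARRED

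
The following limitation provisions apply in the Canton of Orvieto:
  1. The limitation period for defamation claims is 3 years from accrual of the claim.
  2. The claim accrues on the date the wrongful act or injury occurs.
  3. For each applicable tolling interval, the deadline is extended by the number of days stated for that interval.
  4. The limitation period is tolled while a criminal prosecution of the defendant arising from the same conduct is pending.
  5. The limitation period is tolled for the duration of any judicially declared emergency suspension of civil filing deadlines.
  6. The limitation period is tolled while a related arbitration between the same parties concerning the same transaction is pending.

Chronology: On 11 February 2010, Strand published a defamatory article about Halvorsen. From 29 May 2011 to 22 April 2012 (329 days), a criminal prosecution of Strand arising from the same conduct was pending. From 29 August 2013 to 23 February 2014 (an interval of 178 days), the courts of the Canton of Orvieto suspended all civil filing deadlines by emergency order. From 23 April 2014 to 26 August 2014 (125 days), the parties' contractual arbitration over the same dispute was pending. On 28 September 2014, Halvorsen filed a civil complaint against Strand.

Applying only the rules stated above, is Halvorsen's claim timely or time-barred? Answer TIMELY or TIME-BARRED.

The claim accrued on 11 February 2010, when the wrongful act occurred.
3 years from 11 February 2010 is 11 February 2013.
The period was tolled for 329 days by the pending criminal prosecution (29 May 2011 to 22 April 2012), pushing the deadline to 6 January 2014.
The period was tolled for 178 days by the emergency suspension of filing deadlines (29 August 2013 to 23 February 2014), pushing the deadline to 3 July 2014.
Because the pending related arbitration ran from 23 April 2014 to 26 August 2014, the deadline is extended by 125 days to 5 November 2014.
Filing on 28 September 2014 beat the 5 November 2014 deadline — the action is timely.

TIMELY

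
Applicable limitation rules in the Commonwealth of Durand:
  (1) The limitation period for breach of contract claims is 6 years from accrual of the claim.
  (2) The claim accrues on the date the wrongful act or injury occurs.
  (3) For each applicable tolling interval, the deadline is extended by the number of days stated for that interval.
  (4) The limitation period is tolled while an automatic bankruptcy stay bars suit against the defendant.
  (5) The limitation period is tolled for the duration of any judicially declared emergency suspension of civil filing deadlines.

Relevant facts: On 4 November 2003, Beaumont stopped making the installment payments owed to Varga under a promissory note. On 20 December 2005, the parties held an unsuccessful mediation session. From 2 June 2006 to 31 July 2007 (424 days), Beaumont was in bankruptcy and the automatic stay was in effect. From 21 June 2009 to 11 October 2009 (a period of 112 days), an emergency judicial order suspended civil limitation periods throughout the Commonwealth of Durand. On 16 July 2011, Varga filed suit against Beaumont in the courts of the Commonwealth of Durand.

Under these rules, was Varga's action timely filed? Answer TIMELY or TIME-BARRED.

The limitation period began to run on 4 November 2003.
The untolled deadline — 6 years after 4 November 2003 — is 4 November 2009.
The period was tolled for 424 days by the automatic bankruptcy stay (2 June 2006 to 31 July 2007), pushing the deadline to 2 January 2011.
Because the emergency suspension of filing deadlines ran from 21 June 2009 to 11 October 2009, the deadline is extended by 112 days to 24 April 2011.
Nothing else in the chronology tolls or restarts the period.
Filing on 16 July 2011 missed the 24 April 2011 deadline — the action is time-barred.

TIME-BARRED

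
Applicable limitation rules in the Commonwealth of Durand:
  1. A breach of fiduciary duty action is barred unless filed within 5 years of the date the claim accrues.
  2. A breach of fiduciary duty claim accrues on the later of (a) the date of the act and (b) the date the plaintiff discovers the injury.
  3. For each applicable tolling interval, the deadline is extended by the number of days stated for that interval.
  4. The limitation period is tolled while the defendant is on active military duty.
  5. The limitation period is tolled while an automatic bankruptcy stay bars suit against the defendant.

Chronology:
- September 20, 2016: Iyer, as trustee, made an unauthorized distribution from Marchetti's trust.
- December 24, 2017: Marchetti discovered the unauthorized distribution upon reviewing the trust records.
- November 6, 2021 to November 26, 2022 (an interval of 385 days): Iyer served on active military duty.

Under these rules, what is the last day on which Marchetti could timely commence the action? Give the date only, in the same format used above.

Taking the later of the act (September 20, 2016) and discovery (December 24, 2017), the claim accrued on December 24, 2017.
Adding the 5 years base period to December 24, 2017 gives a deadline of December 24, 2022, before any tolling.
The period was tolled for 385 days by the defendant's active military service (November 6, 2021 to November 26, 2022), pushing the deadline to January 13, 2024.

January 13, 2024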